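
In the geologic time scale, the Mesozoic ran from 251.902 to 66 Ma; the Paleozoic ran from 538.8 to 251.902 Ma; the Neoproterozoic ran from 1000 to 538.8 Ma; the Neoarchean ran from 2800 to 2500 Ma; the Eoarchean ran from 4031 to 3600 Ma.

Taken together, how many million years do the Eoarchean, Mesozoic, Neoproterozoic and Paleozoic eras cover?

1365 million years

Duration is start − end for each: (4031 − 3600) + (251.902 − 66) + (1000 − 538.8) + (538.8 − 251.902).
That is 431 + 185.902 + 461.2 + 286.898, which totals 1365 million years.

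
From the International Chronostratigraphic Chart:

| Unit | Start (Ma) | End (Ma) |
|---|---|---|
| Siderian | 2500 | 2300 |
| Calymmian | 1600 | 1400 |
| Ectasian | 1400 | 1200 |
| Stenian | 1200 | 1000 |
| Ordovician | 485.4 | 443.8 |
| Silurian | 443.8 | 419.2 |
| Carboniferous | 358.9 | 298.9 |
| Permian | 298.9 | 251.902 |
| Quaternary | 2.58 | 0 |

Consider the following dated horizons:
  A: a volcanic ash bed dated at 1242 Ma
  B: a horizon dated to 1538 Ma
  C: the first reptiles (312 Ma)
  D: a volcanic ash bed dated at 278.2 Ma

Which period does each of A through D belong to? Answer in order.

A — Ectasian; B — Calymmian; C — Carboniferous; D — Permian

Match each age against the start–end ranges in the excerpt: A = 1242 Ma → Ectasian (1400–1200); B = 1538 Ma → Calymmian (1600–1400); C = 312 Ma → Carboniferous (358.9–298.9); D = 278.2 Ma → Permian (298.9–251.902).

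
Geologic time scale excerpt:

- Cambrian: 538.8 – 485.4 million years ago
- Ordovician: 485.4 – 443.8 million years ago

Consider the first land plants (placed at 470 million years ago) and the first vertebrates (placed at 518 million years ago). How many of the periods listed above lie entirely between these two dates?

Checking each listed span, none has both start < 518 Ma and end > 470 Ma — every period straddles one of the two dates or lies outside them — so the count is 0.

0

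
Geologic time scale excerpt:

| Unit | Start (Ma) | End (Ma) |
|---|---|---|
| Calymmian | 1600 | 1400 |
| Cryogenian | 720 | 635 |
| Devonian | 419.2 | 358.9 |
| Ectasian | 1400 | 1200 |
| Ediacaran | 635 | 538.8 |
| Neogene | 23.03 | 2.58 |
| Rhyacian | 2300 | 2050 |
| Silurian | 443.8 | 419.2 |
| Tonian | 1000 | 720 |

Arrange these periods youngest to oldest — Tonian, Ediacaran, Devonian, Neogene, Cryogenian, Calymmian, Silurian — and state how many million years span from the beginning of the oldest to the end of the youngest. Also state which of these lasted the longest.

Start ages (Ma): Calymmian 1600, Tonian 1000, Cryogenian 720, Ediacaran 635, Silurian 443.8, Devonian 419.2, Neogene 23.03.
Ordered youngest to oldest: Neogene, Devonian, Silurian, Ediacaran, Cryogenian, Tonian, Calymmian.
Span = 1600 − 2.58 = 1597.42 Myr.
Durations: Neogene 20.45, Devonian 60.3, Cryogenian 85, Tonian 280, Silurian 24.6, Ediacaran 96.2, Calymmian 200 → longest is Tonian (280 Myr).

Neogene, Devonian, Silurian, Ediacaran, Cryogenian, Tonian, Calymmian; total span 1597.42 Myr; longest is Tonian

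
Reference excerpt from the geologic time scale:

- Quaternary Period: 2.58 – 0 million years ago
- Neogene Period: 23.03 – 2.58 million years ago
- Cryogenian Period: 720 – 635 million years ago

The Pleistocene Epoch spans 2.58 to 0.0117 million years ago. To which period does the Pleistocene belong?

The Pleistocene (2.58–0.0117 Ma) lies entirely within 2.58–0 Ma, the Quaternary Period.

Quaternary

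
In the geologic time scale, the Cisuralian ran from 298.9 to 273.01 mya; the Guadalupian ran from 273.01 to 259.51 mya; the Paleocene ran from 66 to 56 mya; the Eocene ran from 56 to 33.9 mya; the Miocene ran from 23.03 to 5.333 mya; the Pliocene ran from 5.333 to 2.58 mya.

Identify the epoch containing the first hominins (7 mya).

7 Ma lies between 23.03 and 5.333 Ma, so it falls in the Miocene.

Miocene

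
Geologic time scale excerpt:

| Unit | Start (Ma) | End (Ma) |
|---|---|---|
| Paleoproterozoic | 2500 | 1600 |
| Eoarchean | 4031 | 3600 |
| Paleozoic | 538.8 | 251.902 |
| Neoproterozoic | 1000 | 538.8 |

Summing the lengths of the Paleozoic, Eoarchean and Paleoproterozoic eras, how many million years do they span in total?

Duration is start − end for each: (538.8 − 251.902) + (4031 − 3600) + (2500 − 1600).
That is 286.898 + 431 + 900, which totals 1617.898 million years.

1617.898 million years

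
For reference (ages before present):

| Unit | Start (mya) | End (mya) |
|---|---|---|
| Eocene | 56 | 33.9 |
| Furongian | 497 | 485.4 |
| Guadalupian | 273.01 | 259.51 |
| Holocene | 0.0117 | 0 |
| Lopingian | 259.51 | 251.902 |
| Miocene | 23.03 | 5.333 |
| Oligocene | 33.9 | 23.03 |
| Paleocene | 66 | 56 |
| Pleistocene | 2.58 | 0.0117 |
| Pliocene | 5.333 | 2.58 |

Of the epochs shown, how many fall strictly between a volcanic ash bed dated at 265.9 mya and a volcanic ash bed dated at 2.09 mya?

265.9 Ma sits inside the Guadalupian (273.01–259.51) and 2.09 Ma inside the Pleistocene (2.58–0.0117); neither of those is wholly between the two dates.
The listed epochs lying completely between them are Lopingian, Paleocene, Eocene, Oligocene, Miocene, Pliocene — 6 in all.

6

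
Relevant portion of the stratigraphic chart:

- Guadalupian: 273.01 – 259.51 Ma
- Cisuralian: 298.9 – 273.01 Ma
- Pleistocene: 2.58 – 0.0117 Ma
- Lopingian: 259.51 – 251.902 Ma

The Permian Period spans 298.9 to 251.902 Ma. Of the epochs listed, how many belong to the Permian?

3

Epochs inside 298.9–251.902 Ma: Cisuralian, Guadalupian, Lopingian — 3 in total.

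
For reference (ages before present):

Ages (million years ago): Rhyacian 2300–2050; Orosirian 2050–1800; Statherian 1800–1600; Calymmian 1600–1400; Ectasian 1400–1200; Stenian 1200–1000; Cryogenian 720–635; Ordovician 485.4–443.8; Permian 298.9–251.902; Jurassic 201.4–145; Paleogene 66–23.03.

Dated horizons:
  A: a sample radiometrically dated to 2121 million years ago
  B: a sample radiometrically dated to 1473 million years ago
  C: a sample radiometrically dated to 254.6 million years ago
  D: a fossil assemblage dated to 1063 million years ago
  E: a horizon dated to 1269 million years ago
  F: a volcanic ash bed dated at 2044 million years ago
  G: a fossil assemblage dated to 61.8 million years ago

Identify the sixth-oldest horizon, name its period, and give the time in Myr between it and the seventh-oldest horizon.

C, in the Permian; 192.8 million years to G

Larger Ma means older, so oldest first: A 2121 > F 2044 > B 1473 > E 1269 > D 1063 > C 254.6 > G 61.8.
Counting 6 along gives C (254.6 Ma); the excerpt puts that inside the Permian, 298.9–251.902 Ma.
Next in line is G (61.8 Ma), and 254.6 − 61.8 = 192.8 Myr.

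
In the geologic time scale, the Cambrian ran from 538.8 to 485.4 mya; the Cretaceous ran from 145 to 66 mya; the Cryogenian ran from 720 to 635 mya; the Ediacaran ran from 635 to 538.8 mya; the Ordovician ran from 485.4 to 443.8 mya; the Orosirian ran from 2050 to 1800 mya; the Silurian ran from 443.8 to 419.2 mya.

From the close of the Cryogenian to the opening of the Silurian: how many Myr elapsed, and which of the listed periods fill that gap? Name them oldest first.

191.2 million years; Ediacaran, Cambrian, Ordovician

The Cryogenian closes at 635 Ma and the Silurian opens at 443.8 Ma, so the interval is 635 − 443.8 = 191.2 Myr.
A period fits inside if it starts at or after 635 Ma and ends at or before 443.8 Ma; oldest first that gives Ediacaran, Cambrian, Ordovician.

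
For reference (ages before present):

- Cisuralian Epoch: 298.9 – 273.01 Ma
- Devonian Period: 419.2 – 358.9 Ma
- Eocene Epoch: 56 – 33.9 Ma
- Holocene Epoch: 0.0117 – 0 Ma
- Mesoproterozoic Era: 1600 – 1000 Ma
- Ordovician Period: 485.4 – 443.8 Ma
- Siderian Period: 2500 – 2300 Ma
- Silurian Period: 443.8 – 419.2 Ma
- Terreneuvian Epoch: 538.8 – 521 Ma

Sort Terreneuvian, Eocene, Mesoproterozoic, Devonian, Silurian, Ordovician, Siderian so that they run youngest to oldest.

Eocene, then Devonian, then Silurian, then Ordovician, then Terreneuvian, then Mesoproterozoic, then Siderian

Read off each span (Ma): Terreneuvian 538.8–521; Eocene 56–33.9; Mesoproterozoic 1600–1000; Devonian 419.2–358.9; Silurian 443.8–419.2; Ordovician 485.4–443.8; Siderian 2500–2300.
Larger Ma is older, so oldest→youngest is Siderian, Mesoproterozoic, Terreneuvian, Ordovician, Silurian, Devonian, Eocene; reverse it for youngest→oldest.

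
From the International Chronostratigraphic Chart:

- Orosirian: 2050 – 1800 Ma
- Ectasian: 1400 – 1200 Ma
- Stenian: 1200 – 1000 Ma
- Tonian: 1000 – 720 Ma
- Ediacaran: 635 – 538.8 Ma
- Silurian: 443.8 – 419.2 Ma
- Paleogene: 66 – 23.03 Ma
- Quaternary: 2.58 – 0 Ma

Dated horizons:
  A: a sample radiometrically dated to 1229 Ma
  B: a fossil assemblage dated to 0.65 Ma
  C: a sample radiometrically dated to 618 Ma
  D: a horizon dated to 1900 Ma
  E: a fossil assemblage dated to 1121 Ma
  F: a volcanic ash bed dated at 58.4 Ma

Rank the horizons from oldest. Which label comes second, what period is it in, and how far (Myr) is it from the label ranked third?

A, in the Ectasian; 108 million years to E

Larger Ma means older, so oldest first: D 1900 > A 1229 > E 1121 > C 618 > F 58.4 > B 0.65.
Counting 2 along gives A (1229 Ma); the excerpt puts that inside the Ectasian, 1400–1200 Ma.
Next in line is E (1121 Ma), and 1229 − 1121 = 108 Myr.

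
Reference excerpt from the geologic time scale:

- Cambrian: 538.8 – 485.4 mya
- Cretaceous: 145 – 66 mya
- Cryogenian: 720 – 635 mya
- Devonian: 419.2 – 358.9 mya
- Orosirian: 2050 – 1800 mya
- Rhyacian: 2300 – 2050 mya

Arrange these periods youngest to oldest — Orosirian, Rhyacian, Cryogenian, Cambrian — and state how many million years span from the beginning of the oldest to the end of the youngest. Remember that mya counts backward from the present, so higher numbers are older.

Cambrian → Cryogenian → Orosirian → Rhyacian; total span 1814.6 Myr

Start ages (Ma): Rhyacian 2300, Orosirian 2050, Cryogenian 720, Cambrian 538.8.
Ordered youngest to oldest: Cambrian, Cryogenian, Orosirian, Rhyacian.
Span = 2300 − 485.4 = 1814.6 Myr.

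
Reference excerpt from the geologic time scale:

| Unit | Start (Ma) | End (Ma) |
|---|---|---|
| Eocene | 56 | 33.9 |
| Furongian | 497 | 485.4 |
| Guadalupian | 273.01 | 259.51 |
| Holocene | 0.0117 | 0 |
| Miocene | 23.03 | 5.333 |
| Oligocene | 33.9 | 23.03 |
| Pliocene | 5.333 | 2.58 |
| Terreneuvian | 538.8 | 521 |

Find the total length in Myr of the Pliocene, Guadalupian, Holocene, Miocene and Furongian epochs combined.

45.5617 million years

Duration is start − end for each: (5.333 − 2.58) + (273.01 − 259.51) + (0.0117 − 0) + (23.03 − 5.333) + (497 − 485.4).
That is 2.753 + 13.5 + 0.0117 + 17.697 + 11.6, which totals 45.5617 million years.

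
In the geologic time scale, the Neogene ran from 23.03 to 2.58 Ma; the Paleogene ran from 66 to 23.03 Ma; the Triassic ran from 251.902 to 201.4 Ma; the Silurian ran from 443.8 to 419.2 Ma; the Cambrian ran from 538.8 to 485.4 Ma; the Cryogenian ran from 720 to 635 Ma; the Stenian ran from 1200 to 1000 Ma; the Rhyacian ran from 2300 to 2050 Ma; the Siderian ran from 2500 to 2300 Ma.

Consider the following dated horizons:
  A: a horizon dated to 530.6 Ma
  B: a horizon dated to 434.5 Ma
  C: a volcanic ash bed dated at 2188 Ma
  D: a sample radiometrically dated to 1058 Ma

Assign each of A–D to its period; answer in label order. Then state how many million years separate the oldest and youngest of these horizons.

Match each age against the start–end ranges in the excerpt: A = 530.6 Ma → Cambrian (538.8–485.4); B = 434.5 Ma → Silurian (443.8–419.2); C = 2188 Ma → Rhyacian (2300–2050); D = 1058 Ma → Stenian (1200–1000).
The largest age is 2188 Ma and the smallest is 434.5 Ma; their difference is 1753.5 Myr.

A — Cambrian; B — Silurian; C — Rhyacian; D — Stenian; span 1753.5 million years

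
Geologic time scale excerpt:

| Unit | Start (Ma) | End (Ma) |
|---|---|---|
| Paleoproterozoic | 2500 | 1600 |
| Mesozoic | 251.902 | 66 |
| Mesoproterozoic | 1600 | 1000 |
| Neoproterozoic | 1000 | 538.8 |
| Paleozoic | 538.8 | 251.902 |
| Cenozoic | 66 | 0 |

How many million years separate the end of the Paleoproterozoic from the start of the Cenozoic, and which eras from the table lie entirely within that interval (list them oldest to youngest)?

1534 million years; Mesoproterozoic, Neoproterozoic, Paleozoic, Mesozoic

The Paleoproterozoic closes at 1600 Ma and the Cenozoic opens at 66 Ma, so the interval is 1600 − 66 = 1534 Myr.
An era fits inside if it starts at or after 1600 Ma and ends at or before 66 Ma; oldest first that gives Mesoproterozoic, Neoproterozoic, Paleozoic, Mesozoic.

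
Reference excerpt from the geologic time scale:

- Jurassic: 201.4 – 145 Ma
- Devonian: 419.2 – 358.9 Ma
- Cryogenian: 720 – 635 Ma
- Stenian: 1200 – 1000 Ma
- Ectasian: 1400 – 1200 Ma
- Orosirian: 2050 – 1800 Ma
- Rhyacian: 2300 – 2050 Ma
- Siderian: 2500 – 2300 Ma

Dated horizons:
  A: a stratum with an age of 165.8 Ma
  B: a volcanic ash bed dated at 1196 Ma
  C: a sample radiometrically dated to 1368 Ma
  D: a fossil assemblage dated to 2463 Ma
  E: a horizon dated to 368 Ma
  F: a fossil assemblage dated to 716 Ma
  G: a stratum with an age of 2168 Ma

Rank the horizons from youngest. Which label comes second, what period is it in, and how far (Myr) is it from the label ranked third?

E, in the Devonian; 348 million years to F

Smaller Ma means younger, so youngest first: A 165.8 < E 368 < F 716 < B 1196 < C 1368 < G 2168 < D 2463.
Counting 2 along gives E (368 Ma); the excerpt puts that inside the Devonian, 419.2–358.9 Ma.
Next in line is F (716 Ma), and 716 − 368 = 348 Myr.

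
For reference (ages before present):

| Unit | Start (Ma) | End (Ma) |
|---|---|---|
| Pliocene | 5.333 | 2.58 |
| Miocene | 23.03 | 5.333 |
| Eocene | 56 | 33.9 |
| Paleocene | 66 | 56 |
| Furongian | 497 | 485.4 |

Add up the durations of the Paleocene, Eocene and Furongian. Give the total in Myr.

43.7 million years

Each duration: Paleocene = 10; Eocene = 22.1; Furongian = 11.6.
Sum: 10 + 22.1 + 11.6 = 43.7 Myr.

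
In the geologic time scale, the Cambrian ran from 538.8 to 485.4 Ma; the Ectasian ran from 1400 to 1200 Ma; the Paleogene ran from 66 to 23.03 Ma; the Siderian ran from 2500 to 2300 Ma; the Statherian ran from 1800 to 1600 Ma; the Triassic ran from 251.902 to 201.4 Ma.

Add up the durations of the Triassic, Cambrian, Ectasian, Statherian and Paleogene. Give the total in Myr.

Each duration: Triassic = 50.502; Cambrian = 53.4; Ectasian = 200; Statherian = 200; Paleogene = 42.97.
Sum: 50.502 + 53.4 + 200 + 200 + 42.97 = 546.872 Myr.

546.872 million years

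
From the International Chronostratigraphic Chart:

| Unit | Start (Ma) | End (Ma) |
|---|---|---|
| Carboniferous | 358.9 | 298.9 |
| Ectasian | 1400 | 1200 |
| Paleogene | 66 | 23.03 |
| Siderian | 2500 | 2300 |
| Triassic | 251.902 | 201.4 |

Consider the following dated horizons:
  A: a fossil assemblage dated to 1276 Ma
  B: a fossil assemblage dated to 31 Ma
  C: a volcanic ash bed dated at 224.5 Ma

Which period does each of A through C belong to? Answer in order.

A — Ectasian; B — Paleogene; C — Triassic

Match each age against the start–end ranges in the excerpt: A = 1276 Ma → Ectasian (1400–1200); B = 31 Ma → Paleogene (66–23.03); C = 224.5 Ma → Triassic (251.902–201.4).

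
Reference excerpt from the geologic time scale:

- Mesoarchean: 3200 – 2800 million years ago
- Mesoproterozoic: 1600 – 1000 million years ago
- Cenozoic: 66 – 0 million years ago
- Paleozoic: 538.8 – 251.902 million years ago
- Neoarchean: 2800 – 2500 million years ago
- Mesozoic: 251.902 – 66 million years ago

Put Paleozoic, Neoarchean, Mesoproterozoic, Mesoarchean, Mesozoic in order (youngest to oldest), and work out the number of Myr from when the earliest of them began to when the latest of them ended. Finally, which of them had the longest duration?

Mesozoic → Paleozoic → Mesoproterozoic → Neoarchean → Mesoarchean; total span 3134 Myr; longest is Mesoproterozoic

From the excerpt: Paleozoic 538.8–251.902; Neoarchean 2800–2500; Mesoproterozoic 1600–1000; Mesoarchean 3200–2800; Mesozoic 251.902–66 (Ma).
Larger Ma is earlier, so the oldest is Mesoarchean and the youngest is Mesozoic; youngest to oldest: Mesozoic, Paleozoic, Mesoproterozoic, Neoarchean, Mesoarchean.
Oldest start 3200 minus youngest end 66 gives 3134 Myr overall.
Individual lengths (start − end): Paleozoic 286.898; Mesozoic 185.902; Mesoproterozoic 600; Mesoarchean 400; Neoarchean 300. The largest is Mesoproterozoic at 600 Myr.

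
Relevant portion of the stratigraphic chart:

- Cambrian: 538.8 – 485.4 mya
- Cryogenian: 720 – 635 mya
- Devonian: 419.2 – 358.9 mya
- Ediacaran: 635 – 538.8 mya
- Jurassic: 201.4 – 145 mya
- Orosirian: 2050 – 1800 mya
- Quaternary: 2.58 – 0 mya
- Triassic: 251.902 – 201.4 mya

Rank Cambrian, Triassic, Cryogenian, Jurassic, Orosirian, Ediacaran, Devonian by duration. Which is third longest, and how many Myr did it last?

Durations: Cambrian 53.4; Triassic 50.502; Cryogenian 85; Jurassic 56.4; Orosirian 250; Ediacaran 96.2; Devonian 60.3 Myr.
Sorted longest-first: Orosirian (250), Ediacaran (96.2), Cryogenian (85), Devonian (60.3), Jurassic (56.4), Cambrian (53.4), Triassic (50.502).
The third longest is Cryogenian at 85 Myr.

Cryogenian, 85 million years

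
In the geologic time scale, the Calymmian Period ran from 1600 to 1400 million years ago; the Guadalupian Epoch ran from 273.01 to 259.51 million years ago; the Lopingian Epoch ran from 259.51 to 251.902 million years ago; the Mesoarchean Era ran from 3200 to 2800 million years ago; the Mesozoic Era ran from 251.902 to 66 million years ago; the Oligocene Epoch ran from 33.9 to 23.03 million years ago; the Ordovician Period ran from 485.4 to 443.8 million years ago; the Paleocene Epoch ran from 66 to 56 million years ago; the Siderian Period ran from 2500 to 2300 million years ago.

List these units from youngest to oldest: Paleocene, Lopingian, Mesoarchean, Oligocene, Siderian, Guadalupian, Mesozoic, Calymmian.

Sorting by start age (ascending Ma, since larger Ma = older): Oligocene began 33.9, Paleocene began 66, Mesozoic began 251.902, Lopingian began 259.51, Guadalupian began 273.01, Calymmian began 1600, Siderian began 2500, Mesoarchean began 3200.

Oligocene, Paleocene, Mesozoic, Lopingian, Guadalupian, Calymmian, Siderian, Mesoarchean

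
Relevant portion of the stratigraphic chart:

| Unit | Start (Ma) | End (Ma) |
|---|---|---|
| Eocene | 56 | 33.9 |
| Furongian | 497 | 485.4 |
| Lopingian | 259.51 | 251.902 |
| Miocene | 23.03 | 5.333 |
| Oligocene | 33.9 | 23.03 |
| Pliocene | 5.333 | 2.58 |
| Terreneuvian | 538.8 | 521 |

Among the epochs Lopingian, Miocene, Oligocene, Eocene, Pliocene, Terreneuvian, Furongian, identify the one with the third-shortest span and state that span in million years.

Durations: Lopingian 7.608; Miocene 17.697; Oligocene 10.87; Eocene 22.1; Pliocene 2.753; Terreneuvian 17.8; Furongian 11.6 Myr.
Sorted shortest-first: Pliocene (2.753), Lopingian (7.608), Oligocene (10.87), Furongian (11.6), Miocene (17.697), Terreneuvian (17.8), Eocene (22.1).
The third shortest is Oligocene at 10.87 Myr.

Oligocene, 10.87 million years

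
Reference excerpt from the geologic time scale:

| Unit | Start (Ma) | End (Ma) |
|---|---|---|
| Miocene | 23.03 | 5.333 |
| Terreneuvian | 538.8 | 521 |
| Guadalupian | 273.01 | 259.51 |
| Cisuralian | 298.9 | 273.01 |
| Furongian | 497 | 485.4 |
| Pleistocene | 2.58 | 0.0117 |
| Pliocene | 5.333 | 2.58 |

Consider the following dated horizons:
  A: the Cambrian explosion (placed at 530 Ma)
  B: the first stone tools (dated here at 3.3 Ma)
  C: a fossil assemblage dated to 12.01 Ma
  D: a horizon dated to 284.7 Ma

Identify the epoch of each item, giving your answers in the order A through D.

Match each age against the start–end ranges in the excerpt: A = 530 Ma → Terreneuvian (538.8–521); B = 3.3 Ma → Pliocene (5.333–2.58); C = 12.01 Ma → Miocene (23.03–5.333); D = 284.7 Ma → Cisuralian (298.9–273.01).

A — Terreneuvian; B — Pliocene; C — Miocene; D — Cisuralian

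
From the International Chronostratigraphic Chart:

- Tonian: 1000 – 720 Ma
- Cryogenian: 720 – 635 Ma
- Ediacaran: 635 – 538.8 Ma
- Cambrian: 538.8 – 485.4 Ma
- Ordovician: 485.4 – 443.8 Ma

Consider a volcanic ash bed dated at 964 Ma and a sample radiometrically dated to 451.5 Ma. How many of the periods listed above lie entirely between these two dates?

The older date is 964 Ma and the younger is 451.5 Ma.
Periods with start < 964 and end > 451.5 Ma: Cryogenian (720–635), Ediacaran (635–538.8), Cambrian (538.8–485.4).
That is 3 complete periods.

3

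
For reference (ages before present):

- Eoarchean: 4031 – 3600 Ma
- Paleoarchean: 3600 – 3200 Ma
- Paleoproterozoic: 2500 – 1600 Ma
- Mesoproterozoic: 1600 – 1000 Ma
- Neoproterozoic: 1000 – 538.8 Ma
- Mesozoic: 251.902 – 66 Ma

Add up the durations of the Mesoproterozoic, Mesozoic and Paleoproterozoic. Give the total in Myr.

1685.902 million years

Duration is start − end for each: (1600 − 1000) + (251.902 − 66) + (2500 − 1600).
That is 600 + 185.902 + 900, which totals 1685.902 million years.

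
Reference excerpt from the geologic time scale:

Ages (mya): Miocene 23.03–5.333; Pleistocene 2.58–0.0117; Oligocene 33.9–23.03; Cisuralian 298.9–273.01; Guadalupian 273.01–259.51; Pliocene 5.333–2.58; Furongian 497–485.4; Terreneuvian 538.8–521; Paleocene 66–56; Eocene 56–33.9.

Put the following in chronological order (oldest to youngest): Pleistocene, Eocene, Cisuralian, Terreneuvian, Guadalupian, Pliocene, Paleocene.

Terreneuvian, Cisuralian, Guadalupian, Paleocene, Eocene, Pliocene, Pleistocene

Sorting by start age (descending Ma, since larger Ma = older): Terreneuvian start 538.8, Cisuralian start 298.9, Guadalupian start 273.01, Paleocene start 66, Eocene start 56, Pliocene start 5.333, Pleistocene start 2.58.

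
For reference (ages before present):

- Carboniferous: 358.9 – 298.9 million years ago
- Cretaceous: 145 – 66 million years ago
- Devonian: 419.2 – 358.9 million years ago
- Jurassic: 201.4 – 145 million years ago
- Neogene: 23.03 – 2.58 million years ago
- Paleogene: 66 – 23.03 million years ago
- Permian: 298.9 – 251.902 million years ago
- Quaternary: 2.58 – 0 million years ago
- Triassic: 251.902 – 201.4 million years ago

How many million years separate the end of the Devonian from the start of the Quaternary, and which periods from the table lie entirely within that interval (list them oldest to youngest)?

End of Devonian = 358.9 Ma; start of Quaternary = 2.58 Ma.
Gap = 358.9 − 2.58 = 356.32 Myr.
Periods wholly inside 358.9–2.58 Ma: Carboniferous (358.9–298.9), Permian (298.9–251.902), Triassic (251.902–201.4), Jurassic (201.4–145), Cretaceous (145–66), Paleogene (66–23.03), Neogene (23.03–2.58).

356.32 million years; Carboniferous, Permian, Triassic, Jurassic, Cretaceous, Paleogene, Neogene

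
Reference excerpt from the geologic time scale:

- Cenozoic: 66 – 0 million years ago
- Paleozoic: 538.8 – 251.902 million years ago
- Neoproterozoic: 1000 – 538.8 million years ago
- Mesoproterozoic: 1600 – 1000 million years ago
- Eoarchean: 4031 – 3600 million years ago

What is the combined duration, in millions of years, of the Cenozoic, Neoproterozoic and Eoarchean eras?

Duration is start − end for each: (66 − 0) + (1000 − 538.8) + (4031 − 3600).
That is 66 + 461.2 + 431, which totals 958.2 million years.

958.2 million years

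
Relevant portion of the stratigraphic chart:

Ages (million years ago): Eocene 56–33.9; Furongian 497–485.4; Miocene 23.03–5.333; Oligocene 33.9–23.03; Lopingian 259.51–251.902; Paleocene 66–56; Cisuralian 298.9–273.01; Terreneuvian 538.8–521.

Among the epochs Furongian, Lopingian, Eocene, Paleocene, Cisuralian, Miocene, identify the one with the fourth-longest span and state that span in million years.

Furongian, 11.6 million years

Durations: Furongian 11.6; Lopingian 7.608; Eocene 22.1; Paleocene 10; Cisuralian 25.89; Miocene 17.697 Myr.
Sorted longest-first: Cisuralian (25.89), Eocene (22.1), Miocene (17.697), Furongian (11.6), Paleocene (10), Lopingian (7.608).
The fourth longest is Furongian at 11.6 Myr.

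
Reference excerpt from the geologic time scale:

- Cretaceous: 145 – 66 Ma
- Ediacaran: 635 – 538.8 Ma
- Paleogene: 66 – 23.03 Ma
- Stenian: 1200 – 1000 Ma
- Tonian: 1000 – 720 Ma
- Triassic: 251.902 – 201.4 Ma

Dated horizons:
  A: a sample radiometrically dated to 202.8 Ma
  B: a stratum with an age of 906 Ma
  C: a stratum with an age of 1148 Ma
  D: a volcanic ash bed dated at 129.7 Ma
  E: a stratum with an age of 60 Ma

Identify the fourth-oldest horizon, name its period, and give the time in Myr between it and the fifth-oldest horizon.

D, in the Cretaceous; 69.7 million years to E

Sorted oldest-first by Ma: C (1148), B (906), A (202.8), D (129.7), E (60).
The fourth oldest is D at 129.7 Ma, which lies in 145–66 Ma: the Cretaceous.
The fifth oldest is E at 60 Ma; separation = |129.7 − 60| = 69.7 Myr.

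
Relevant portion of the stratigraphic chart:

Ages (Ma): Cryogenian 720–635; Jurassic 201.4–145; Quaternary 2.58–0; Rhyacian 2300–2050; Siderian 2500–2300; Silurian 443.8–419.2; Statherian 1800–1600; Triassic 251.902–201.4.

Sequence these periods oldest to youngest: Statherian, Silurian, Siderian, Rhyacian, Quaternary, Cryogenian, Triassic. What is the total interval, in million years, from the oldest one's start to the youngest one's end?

Start ages (Ma): Siderian 2500, Rhyacian 2300, Statherian 1800, Cryogenian 720, Silurian 443.8, Triassic 251.902, Quaternary 2.58.
Ordered oldest to youngest: Siderian, Rhyacian, Statherian, Cryogenian, Silurian, Triassic, Quaternary.
Span = 2500 − 0 = 2500 Myr.

Siderian, Rhyacian, Statherian, Cryogenian, Silurian, Triassic, Quaternary; total span 2500 Myr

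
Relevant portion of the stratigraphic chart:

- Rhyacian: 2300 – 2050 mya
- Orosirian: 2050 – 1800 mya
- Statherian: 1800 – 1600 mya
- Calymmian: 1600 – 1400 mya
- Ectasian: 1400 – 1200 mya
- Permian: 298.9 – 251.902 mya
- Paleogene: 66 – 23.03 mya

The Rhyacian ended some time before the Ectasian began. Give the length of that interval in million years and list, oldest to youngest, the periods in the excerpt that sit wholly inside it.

The Rhyacian closes at 2050 Ma and the Ectasian opens at 1400 Ma, so the interval is 2050 − 1400 = 650 Myr.
A period fits inside if it starts at or after 2050 Ma and ends at or before 1400 Ma; oldest first that gives Orosirian, Statherian, Calymmian.

650 million years; Orosirian, Statherian, Calymmian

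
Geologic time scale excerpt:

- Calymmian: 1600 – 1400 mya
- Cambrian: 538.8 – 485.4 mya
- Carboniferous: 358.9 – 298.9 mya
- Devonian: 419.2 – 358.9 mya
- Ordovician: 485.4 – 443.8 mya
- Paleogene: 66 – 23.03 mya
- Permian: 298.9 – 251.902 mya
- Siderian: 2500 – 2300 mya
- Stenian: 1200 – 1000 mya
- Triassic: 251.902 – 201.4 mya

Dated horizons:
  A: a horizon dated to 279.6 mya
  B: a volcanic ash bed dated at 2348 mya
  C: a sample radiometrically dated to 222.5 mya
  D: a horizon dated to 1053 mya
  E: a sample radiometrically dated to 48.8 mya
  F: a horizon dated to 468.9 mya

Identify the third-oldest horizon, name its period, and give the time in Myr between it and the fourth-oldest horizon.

Sorted oldest-first by Ma: B (2348), D (1053), F (468.9), A (279.6), C (222.5), E (48.8).
The third oldest is F at 468.9 Ma, which lies in 485.4–443.8 Ma: the Ordovician.
The fourth oldest is A at 279.6 Ma; separation = |468.9 − 279.6| = 189.3 Myr.

F, in the Ordovician; 189.3 million years to A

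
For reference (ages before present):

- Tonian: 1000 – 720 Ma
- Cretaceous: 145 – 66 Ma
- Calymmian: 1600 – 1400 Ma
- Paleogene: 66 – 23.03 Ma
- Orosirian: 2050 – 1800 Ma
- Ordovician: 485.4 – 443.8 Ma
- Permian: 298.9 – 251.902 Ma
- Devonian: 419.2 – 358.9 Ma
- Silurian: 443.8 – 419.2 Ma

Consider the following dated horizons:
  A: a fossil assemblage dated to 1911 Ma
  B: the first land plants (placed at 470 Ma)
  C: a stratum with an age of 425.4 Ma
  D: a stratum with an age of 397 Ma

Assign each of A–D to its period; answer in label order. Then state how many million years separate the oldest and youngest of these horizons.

A — Orosirian; B — Ordovician; C — Silurian; D — Devonian; span 1514 million years

Match each age against the start–end ranges in the excerpt: A = 1911 Ma → Orosirian (2050–1800); B = 470 Ma → Ordovician (485.4–443.8); C = 425.4 Ma → Silurian (443.8–419.2); D = 397 Ma → Devonian (419.2–358.9).
The largest age is 1911 Ma and the smallest is 397 Ma; their difference is 1514 Myr.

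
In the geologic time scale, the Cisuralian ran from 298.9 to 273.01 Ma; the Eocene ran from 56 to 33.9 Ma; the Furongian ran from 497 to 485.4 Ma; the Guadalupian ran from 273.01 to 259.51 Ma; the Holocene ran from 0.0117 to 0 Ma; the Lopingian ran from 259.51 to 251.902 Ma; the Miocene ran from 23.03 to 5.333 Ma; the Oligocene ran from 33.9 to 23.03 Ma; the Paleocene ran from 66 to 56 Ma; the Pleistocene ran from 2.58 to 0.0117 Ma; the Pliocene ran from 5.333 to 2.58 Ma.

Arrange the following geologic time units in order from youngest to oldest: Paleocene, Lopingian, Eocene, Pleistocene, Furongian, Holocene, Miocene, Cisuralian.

Holocene, Pleistocene, Miocene, Eocene, Paleocene, Lopingian, Cisuralian, Furongian

Sorting by start age (ascending Ma, since larger Ma = older): Holocene began 0.0117, Pleistocene began 2.58, Miocene began 23.03, Eocene began 56, Paleocene began 66, Lopingian began 259.51, Cisuralian began 298.9, Furongian began 497.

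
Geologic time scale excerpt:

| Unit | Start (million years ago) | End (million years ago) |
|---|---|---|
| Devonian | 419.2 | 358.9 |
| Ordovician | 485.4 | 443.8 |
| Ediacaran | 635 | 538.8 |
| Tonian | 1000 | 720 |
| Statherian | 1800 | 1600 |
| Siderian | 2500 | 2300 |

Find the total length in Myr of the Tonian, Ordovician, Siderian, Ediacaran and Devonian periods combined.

Each duration: Tonian = 280; Ordovician = 41.6; Siderian = 200; Ediacaran = 96.2; Devonian = 60.3.
Sum: 280 + 41.6 + 200 + 96.2 + 60.3 = 678.1 Myr.

678.1 million years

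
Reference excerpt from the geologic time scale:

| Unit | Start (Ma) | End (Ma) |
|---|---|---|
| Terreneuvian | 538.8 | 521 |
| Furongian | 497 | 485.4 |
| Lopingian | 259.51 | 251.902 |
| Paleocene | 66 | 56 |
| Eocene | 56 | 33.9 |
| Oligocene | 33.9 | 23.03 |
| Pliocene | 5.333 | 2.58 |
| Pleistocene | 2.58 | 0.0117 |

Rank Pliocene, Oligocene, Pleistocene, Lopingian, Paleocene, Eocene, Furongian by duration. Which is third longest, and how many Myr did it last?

Durations: Pliocene 2.753; Oligocene 10.87; Pleistocene 2.5683; Lopingian 7.608; Paleocene 10; Eocene 22.1; Furongian 11.6 Myr.
Sorted longest-first: Eocene (22.1), Furongian (11.6), Oligocene (10.87), Paleocene (10), Lopingian (7.608), Pliocene (2.753), Pleistocene (2.5683).
The third longest is Oligocene at 10.87 Myr.

Oligocene, 10.87 million years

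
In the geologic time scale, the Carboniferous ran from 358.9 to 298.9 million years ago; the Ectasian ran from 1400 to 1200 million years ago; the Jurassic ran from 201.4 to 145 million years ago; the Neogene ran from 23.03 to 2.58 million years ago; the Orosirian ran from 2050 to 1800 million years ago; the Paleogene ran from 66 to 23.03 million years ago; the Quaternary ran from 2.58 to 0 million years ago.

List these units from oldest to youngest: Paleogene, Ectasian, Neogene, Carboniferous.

Ectasian → Carboniferous → Paleogene → Neogene

Sorting by start age (descending Ma, since larger Ma = older): Ectasian start 1400, Carboniferous start 358.9, Paleogene start 66, Neogene start 23.03.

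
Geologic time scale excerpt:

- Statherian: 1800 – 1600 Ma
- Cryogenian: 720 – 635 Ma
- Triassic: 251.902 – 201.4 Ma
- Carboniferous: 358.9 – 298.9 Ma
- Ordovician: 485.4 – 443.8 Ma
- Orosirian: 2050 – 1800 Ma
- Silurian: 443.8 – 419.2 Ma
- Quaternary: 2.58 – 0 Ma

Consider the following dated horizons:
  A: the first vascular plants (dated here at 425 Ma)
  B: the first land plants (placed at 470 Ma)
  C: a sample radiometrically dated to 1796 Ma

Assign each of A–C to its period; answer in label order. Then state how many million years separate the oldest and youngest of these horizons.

A — Silurian; B — Ordovician; C — Statherian; span 1371 million years

A: 425 Ma lies in 443.8–419.2 Ma, so Silurian.
B: 470 Ma lies in 485.4–443.8 Ma, so Ordovician.
C: 1796 Ma lies in 1800–1600 Ma, so Statherian.
Oldest = 1796 Ma, youngest = 425 Ma → span 1371 Myr.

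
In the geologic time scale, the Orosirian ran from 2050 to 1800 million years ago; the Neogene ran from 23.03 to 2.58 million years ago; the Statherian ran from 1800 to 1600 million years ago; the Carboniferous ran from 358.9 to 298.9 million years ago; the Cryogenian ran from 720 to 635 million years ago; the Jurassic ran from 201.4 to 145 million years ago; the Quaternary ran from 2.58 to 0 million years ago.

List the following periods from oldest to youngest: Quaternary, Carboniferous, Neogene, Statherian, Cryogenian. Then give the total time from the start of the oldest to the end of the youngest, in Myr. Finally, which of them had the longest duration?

Statherian, Cryogenian, Carboniferous, Neogene, Quaternary; total span 1800 Myr; longest is Statherian

Start ages (Ma): Statherian 1800, Cryogenian 720, Carboniferous 358.9, Neogene 23.03, Quaternary 2.58.
Ordered oldest to youngest: Statherian, Cryogenian, Carboniferous, Neogene, Quaternary.
Span = 1800 − 0 = 1800 Myr.
Durations: Neogene 20.45, Cryogenian 85, Statherian 200, Carboniferous 60, Quaternary 2.58 → longest is Statherian (200 Myr).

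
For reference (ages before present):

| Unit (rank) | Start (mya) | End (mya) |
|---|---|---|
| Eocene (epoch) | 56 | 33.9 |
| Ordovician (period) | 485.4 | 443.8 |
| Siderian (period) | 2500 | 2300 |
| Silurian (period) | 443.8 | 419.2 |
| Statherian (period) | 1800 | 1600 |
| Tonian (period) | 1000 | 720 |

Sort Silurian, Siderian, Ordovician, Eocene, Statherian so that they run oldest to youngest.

The oldest of these is Siderian (starts 2500 Ma) and the youngest is Eocene (ends 33.9 Ma).
In between, by decreasing start age: Statherian (1800), Ordovician (485.4), Silurian (443.8).

Siderian → Statherian → Ordovician → Silurian → Eocene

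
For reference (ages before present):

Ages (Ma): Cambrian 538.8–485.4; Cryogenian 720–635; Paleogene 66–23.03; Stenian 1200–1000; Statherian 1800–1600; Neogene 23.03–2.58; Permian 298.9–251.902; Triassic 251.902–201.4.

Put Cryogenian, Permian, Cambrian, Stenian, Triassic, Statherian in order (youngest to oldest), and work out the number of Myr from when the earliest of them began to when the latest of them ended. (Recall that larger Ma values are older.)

Triassic → Permian → Cambrian → Cryogenian → Stenian → Statherian; total span 1598.6 Myr

Start ages (Ma): Statherian 1800, Stenian 1200, Cryogenian 720, Cambrian 538.8, Permian 298.9, Triassic 251.902.
Ordered youngest to oldest: Triassic, Permian, Cambrian, Cryogenian, Stenian, Statherian.
Span = 1800 − 201.4 = 1598.6 Myr.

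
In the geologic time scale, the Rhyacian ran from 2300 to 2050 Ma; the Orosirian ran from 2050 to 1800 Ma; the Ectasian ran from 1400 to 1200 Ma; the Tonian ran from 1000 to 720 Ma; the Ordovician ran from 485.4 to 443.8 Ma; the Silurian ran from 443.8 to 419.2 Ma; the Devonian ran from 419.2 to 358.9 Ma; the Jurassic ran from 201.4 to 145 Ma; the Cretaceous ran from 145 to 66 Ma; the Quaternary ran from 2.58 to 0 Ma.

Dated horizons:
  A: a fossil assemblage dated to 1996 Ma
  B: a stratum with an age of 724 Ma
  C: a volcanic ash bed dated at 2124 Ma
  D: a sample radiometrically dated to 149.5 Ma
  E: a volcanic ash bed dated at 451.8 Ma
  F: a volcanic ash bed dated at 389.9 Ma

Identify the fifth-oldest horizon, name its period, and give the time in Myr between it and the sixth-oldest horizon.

Sorted oldest-first by Ma: C (2124), A (1996), B (724), E (451.8), F (389.9), D (149.5).
The fifth oldest is F at 389.9 Ma, which lies in 419.2–358.9 Ma: the Devonian.
The sixth oldest is D at 149.5 Ma; separation = |389.9 − 149.5| = 240.4 Myr.

F, in the Devonian; 240.4 million years to D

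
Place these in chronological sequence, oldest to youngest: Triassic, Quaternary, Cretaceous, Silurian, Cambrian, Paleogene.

Cambrian, Silurian, Triassic, Cretaceous, Paleogene, Quaternary

Group by era (each group listed oldest first) — Paleozoic: Cambrian, Silurian; Mesozoic: Triassic, Cretaceous; Cenozoic: Paleogene, Quaternary. The eras run Paleozoic → Mesozoic → Cenozoic. Concatenating the groups in that era order gives oldest to youngest directly.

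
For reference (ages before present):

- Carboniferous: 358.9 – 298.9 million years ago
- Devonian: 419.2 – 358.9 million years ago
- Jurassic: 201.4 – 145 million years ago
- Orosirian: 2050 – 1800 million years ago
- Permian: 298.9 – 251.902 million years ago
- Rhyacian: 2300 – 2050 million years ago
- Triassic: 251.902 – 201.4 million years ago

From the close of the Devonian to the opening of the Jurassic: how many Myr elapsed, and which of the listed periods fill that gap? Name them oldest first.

End of Devonian = 358.9 Ma; start of Jurassic = 201.4 Ma.
Gap = 358.9 − 201.4 = 157.5 Myr.
Periods wholly inside 358.9–201.4 Ma: Carboniferous (358.9–298.9), Permian (298.9–251.902), Triassic (251.902–201.4).

157.5 million years; Carboniferous, Permian, Triassic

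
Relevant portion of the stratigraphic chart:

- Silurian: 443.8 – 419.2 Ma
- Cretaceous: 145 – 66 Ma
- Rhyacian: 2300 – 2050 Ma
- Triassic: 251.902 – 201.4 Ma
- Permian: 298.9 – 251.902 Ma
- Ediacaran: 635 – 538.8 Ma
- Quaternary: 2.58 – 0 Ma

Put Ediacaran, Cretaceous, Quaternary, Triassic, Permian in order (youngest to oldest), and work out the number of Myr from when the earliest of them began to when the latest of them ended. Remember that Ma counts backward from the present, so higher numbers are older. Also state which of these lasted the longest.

Start ages (Ma): Ediacaran 635, Permian 298.9, Triassic 251.902, Cretaceous 145, Quaternary 2.58.
Ordered youngest to oldest: Quaternary, Cretaceous, Triassic, Permian, Ediacaran.
Span = 635 − 0 = 635 Myr.
Durations: Cretaceous 79, Quaternary 2.58, Ediacaran 96.2, Triassic 50.502, Permian 46.998 → longest is Ediacaran (96.2 Myr).

Quaternary, Cretaceous, Triassic, Permian, Ediacaran; total span 635 Myr; longest is Ediacaran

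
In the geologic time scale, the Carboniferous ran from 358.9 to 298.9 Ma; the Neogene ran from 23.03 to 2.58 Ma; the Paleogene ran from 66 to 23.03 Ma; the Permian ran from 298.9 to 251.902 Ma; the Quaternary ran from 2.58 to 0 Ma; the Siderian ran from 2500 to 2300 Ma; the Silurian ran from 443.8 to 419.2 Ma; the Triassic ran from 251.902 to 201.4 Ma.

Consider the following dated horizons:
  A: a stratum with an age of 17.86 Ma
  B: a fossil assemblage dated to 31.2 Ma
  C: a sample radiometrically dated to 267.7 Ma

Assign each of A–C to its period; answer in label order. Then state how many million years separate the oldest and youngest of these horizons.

Match each age against the start–end ranges in the excerpt: A = 17.86 Ma → Neogene (23.03–2.58); B = 31.2 Ma → Paleogene (66–23.03); C = 267.7 Ma → Permian (298.9–251.902).
The largest age is 267.7 Ma and the smallest is 17.86 Ma; their difference is 249.84 Myr.

A — Neogene; B — Paleogene; C — Permian; span 249.84 million years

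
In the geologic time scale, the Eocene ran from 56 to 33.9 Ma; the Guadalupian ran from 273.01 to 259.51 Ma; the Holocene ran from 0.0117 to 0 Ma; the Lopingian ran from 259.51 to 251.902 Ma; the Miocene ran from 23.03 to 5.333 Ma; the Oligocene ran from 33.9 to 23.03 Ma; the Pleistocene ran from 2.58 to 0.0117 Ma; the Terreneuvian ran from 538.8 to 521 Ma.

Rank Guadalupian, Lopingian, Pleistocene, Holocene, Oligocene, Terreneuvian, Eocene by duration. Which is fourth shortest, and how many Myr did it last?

Oligocene, 10.87 million years

Start − end for each: Guadalupian 273.01 − 259.51 = 13.5; Lopingian 259.51 − 251.902 = 7.608; Pleistocene 2.58 − 0.0117 = 2.5683; Holocene 0.0117 − 0 = 0.0117; Oligocene 33.9 − 23.03 = 10.87; Terreneuvian 538.8 − 521 = 17.8; Eocene 56 − 33.9 = 22.1.
Ranking these from shortest: Holocene < Pleistocene < Lopingian < Oligocene < Guadalupian < Terreneuvian < Eocene.
Position 4 in that ranking is Oligocene, which lasted 10.87 Myr.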